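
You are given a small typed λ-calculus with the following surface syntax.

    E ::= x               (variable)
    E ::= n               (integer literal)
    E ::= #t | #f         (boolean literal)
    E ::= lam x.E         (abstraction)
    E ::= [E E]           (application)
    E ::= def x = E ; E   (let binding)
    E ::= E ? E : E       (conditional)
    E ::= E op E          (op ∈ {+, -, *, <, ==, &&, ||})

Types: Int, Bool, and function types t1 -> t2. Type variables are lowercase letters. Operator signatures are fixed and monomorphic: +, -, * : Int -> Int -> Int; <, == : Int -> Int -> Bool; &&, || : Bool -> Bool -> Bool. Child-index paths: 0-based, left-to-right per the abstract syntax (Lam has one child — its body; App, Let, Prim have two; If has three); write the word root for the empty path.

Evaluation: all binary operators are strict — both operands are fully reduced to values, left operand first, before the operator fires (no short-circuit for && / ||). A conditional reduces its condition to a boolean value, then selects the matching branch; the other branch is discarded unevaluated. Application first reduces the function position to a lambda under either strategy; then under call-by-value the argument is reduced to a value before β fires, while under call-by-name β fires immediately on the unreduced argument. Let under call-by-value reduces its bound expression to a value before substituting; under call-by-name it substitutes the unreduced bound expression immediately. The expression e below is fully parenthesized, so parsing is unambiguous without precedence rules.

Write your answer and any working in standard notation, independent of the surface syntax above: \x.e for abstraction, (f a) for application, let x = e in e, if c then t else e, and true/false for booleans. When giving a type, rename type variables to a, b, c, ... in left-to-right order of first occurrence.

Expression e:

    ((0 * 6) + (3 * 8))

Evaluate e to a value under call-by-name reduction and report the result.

Working:
step 0: ((0 * 6) + (3 * 8))
step 1: [delta@0] (0 + (3 * 8))
step 2: [delta@1] (0 + 24)
step 3: [delta@root] 24

Answer: 24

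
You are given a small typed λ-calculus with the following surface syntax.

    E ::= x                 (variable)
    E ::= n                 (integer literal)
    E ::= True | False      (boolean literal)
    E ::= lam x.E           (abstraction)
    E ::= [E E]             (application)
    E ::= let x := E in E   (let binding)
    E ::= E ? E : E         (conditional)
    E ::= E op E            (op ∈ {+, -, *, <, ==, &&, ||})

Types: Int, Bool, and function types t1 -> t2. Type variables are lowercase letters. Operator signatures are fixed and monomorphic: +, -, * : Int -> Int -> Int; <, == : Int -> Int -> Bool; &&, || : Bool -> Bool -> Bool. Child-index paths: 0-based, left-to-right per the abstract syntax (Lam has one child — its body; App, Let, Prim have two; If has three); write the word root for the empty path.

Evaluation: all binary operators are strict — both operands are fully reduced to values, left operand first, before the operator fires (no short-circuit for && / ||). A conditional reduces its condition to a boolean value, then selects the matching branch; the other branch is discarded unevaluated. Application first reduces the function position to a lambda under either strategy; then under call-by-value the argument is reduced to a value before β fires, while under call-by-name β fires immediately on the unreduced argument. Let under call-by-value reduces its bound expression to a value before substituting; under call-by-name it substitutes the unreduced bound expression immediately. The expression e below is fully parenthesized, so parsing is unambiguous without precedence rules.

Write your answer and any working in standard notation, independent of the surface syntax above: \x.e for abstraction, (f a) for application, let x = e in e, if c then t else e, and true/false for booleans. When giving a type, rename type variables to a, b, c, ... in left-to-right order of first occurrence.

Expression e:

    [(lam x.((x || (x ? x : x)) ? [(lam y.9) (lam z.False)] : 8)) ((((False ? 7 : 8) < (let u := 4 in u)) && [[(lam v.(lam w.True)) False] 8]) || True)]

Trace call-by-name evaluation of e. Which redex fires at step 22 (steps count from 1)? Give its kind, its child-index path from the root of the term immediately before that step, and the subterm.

Trace:
step 0: ((\x.(if (x || (if x then x else x)) then ((\y.9) (\z.false)) else 8)) ((((if false then 7 else 8) < (let u = 4 in u)) && (((\v.(\w.true)) false) 8)) || true))
step 1: [beta@root] (if (((((if false then 7 else 8) < (let u = 4 in u)) && (((\v.(\w.true)) false) 8)) || true) || (if ((((if false then 7 else 8) < (let u = 4 in u)) && (((\v.(\w.true)) false) 8)) || true) then ((((if false then 7 else 8) < (let u = 4 in u)) && (((\v.(\w.true)) false) 8)) || true) else ((((if false then 7 else 8) < (let u = 4 in u)) && (((\v.(\w.true)) false) 8)) || true))) then ((\y.9) (\z.false)) else 8)
step 2: [if@0.0.0.0.0] (if ((((8 < (let u = 4 in u)) && (((\v.(\w.true)) false) 8)) || true) || (if ((((if false then 7 else 8) < (let u = 4 in u)) && (((\v.(\w.true)) false) 8)) || true) then ((((if false then 7 else 8) < (let u = 4 in u)) && (((\v.(\w.true)) false) 8)) || true) else ((((if false then 7 else 8) < (let u = 4 in u)) && (((\v.(\w.true)) false) 8)) || true))) then ((\y.9) (\z.false)) else 8)
step 3: [let@0.0.0.0.1] (if ((((8 < 4) && (((\v.(\w.true)) false) 8)) || true) || (if ((((if false then 7 else 8) < (let u = 4 in u)) && (((\v.(\w.true)) false) 8)) || true) then ((((if false then 7 else 8) < (let u = 4 in u)) && (((\v.(\w.true)) false) 8)) || true) else ((((if false then 7 else 8) < (let u = 4 in u)) && (((\v.(\w.true)) false) 8)) || true))) then ((\y.9) (\z.false)) else 8)
step 4: [delta@0.0.0.0] (if (((false && (((\v.(\w.true)) false) 8)) || true) || (if ((((if false then 7 else 8) < (let u = 4 in u)) && (((\v.(\w.true)) false) 8)) || true) then ((((if false then 7 else 8) < (let u = 4 in u)) && (((\v.(\w.true)) false) 8)) || true) else ((((if false then 7 else 8) < (let u = 4 in u)) && (((\v.(\w.true)) false) 8)) || true))) then ((\y.9) (\z.false)) else 8)
step 5: [beta@0.0.0.1.0] (if (((false && ((\w.true) 8)) || true) || (if ((((if false then 7 else 8) < (let u = 4 in u)) && (((\v.(\w.true)) false) 8)) || true) then ((((if false then 7 else 8) < (let u = 4 in u)) && (((\v.(\w.true)) false) 8)) || true) else ((((if false then 7 else 8) < (let u = 4 in u)) && (((\v.(\w.true)) false) 8)) || true))) then ((\y.9) (\z.false)) else 8)
step 6: [beta@0.0.0.1] (if (((false && true) || true) || (if ((((if false then 7 else 8) < (let u = 4 in u)) && (((\v.(\w.true)) false) 8)) || true) then ((((if false then 7 else 8) < (let u = 4 in u)) && (((\v.(\w.true)) false) 8)) || true) else ((((if false then 7 else 8) < (let u = 4 in u)) && (((\v.(\w.true)) false) 8)) || true))) then ((\y.9) (\z.false)) else 8)
step 7: [delta@0.0.0] (if ((false || true) || (if ((((if false then 7 else 8) < (let u = 4 in u)) && (((\v.(\w.true)) false) 8)) || true) then ((((if false then 7 else 8) < (let u = 4 in u)) && (((\v.(\w.true)) false) 8)) || true) else ((((if false then 7 else 8) < (let u = 4 in u)) && (((\v.(\w.true)) false) 8)) || true))) then ((\y.9) (\z.false)) else 8)
step 8: [delta@0.0] (if (true || (if ((((if false then 7 else 8) < (let u = 4 in u)) && (((\v.(\w.true)) false) 8)) || true) then ((((if false then 7 else 8) < (let u = 4 in u)) && (((\v.(\w.true)) false) 8)) || true) else ((((if false then 7 else 8) < (let u = 4 in u)) && (((\v.(\w.true)) false) 8)) || true))) then ((\y.9) (\z.false)) else 8)
step 9: [if@0.1.0.0.0.0] (if (true || (if (((8 < (let u = 4 in u)) && (((\v.(\w.true)) false) 8)) || true) then ((((if false then 7 else 8) < (let u = 4 in u)) && (((\v.(\w.true)) false) 8)) || true) else ((((if false then 7 else 8) < (let u = 4 in u)) && (((\v.(\w.true)) false) 8)) || true))) then ((\y.9) (\z.false)) else 8)
step 10: [let@0.1.0.0.0.1] (if (true || (if (((8 < 4) && (((\v.(\w.true)) false) 8)) || true) then ((((if false then 7 else 8) < (let u = 4 in u)) && (((\v.(\w.true)) false) 8)) || true) else ((((if false then 7 else 8) < (let u = 4 in u)) && (((\v.(\w.true)) false) 8)) || true))) then ((\y.9) (\z.false)) else 8)
step 11: [delta@0.1.0.0.0] (if (true || (if ((false && (((\v.(\w.true)) false) 8)) || true) then ((((if false then 7 else 8) < (let u = 4 in u)) && (((\v.(\w.true)) false) 8)) || true) else ((((if false then 7 else 8) < (let u = 4 in u)) && (((\v.(\w.true)) false) 8)) || true))) then ((\y.9) (\z.false)) else 8)
step 12: [beta@0.1.0.0.1.0] (if (true || (if ((false && ((\w.true) 8)) || true) then ((((if false then 7 else 8) < (let u = 4 in u)) && (((\v.(\w.true)) false) 8)) || true) else ((((if false then 7 else 8) < (let u = 4 in u)) && (((\v.(\w.true)) false) 8)) || true))) then ((\y.9) (\z.false)) else 8)
step 13: [beta@0.1.0.0.1] (if (true || (if ((false && true) || true) then ((((if false then 7 else 8) < (let u = 4 in u)) && (((\v.(\w.true)) false) 8)) || true) else ((((if false then 7 else 8) < (let u = 4 in u)) && (((\v.(\w.true)) false) 8)) || true))) then ((\y.9) (\z.false)) else 8)
step 14: [delta@0.1.0.0] (if (true || (if (false || true) then ((((if false then 7 else 8) < (let u = 4 in u)) && (((\v.(\w.true)) false) 8)) || true) else ((((if false then 7 else 8) < (let u = 4 in u)) && (((\v.(\w.true)) false) 8)) || true))) then ((\y.9) (\z.false)) else 8)
step 15: [delta@0.1.0] (if (true || (if true then ((((if false then 7 else 8) < (let u = 4 in u)) && (((\v.(\w.true)) false) 8)) || true) else ((((if false then 7 else 8) < (let u = 4 in u)) && (((\v.(\w.true)) false) 8)) || true))) then ((\y.9) (\z.false)) else 8)
step 16: [if@0.1] (if (true || ((((if false then 7 else 8) < (let u = 4 in u)) && (((\v.(\w.true)) false) 8)) || true)) then ((\y.9) (\z.false)) else 8)
step 17: [if@0.1.0.0.0] (if (true || (((8 < (let u = 4 in u)) && (((\v.(\w.true)) false) 8)) || true)) then ((\y.9) (\z.false)) else 8)
step 18: [let@0.1.0.0.1] (if (true || (((8 < 4) && (((\v.(\w.true)) false) 8)) || true)) then ((\y.9) (\z.false)) else 8)
step 19: [delta@0.1.0.0] (if (true || ((false && (((\v.(\w.true)) false) 8)) || true)) then ((\y.9) (\z.false)) else 8)
step 20: [beta@0.1.0.1.0] (if (true || ((false && ((\w.true) 8)) || true)) then ((\y.9) (\z.false)) else 8)
step 21: [beta@0.1.0.1] (if (true || ((false && true) || true)) then ((\y.9) (\z.false)) else 8)
step 22: [delta@0.1.0] (if (true || (false || true)) then ((\y.9) (\z.false)) else 8)

Answer: delta at 0.1.0 : (false && true)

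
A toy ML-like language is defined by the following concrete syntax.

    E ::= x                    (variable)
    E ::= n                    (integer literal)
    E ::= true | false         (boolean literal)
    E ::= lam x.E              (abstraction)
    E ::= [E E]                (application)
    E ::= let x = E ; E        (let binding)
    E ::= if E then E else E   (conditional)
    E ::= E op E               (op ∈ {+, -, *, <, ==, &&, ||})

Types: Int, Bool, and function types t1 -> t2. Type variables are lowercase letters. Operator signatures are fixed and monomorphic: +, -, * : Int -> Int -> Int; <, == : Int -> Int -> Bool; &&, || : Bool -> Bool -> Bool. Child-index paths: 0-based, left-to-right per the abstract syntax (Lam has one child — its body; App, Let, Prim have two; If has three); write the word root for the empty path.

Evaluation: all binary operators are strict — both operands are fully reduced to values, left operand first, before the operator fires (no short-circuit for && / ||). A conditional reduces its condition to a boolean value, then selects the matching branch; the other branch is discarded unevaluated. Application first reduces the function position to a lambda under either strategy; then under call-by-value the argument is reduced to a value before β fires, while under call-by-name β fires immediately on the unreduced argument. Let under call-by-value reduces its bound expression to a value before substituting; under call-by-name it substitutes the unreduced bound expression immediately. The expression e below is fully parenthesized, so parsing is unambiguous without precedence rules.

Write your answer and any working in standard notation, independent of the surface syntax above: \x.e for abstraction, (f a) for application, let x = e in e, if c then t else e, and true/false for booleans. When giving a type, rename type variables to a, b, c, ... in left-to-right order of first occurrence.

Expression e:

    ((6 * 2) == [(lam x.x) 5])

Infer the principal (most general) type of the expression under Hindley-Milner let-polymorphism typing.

Derivation:
  unify Int ~ Int
  unify Int ~ Int
  unify Int ~ Int
x : a
\x._ : a -> a
  unify a -> a ~ Int -> b
  unify a ~ Int
  unify Int ~ b
_ _ : Int
  unify Int ~ Int

Answer: Bool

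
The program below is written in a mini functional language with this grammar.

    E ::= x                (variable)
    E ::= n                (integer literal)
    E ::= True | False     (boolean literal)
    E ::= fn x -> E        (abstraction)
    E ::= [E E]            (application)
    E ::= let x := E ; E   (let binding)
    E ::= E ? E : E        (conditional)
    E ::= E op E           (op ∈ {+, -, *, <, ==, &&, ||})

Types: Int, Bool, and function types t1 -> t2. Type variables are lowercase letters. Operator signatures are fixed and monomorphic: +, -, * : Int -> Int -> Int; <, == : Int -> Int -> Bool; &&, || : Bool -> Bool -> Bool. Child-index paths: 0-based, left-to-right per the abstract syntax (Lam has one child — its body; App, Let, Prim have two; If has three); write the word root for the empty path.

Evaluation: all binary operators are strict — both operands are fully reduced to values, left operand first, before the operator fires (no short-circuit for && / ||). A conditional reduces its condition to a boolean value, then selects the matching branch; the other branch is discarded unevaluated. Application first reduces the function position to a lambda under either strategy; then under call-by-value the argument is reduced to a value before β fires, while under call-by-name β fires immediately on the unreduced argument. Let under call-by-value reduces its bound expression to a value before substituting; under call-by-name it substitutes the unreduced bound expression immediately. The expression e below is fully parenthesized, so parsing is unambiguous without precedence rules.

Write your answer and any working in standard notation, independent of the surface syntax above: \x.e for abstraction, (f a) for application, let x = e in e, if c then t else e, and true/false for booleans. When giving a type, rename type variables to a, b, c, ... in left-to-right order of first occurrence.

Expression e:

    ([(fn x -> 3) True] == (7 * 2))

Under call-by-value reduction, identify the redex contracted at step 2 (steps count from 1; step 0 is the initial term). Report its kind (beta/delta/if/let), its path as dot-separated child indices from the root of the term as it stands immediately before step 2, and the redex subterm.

Answer: delta at 1 : (7 * 2)

Working:
step 0: (((\x.3) true) == (7 * 2))
step 1: [beta@0] (3 == (7 * 2))
step 2: [delta@1] (3 == 14)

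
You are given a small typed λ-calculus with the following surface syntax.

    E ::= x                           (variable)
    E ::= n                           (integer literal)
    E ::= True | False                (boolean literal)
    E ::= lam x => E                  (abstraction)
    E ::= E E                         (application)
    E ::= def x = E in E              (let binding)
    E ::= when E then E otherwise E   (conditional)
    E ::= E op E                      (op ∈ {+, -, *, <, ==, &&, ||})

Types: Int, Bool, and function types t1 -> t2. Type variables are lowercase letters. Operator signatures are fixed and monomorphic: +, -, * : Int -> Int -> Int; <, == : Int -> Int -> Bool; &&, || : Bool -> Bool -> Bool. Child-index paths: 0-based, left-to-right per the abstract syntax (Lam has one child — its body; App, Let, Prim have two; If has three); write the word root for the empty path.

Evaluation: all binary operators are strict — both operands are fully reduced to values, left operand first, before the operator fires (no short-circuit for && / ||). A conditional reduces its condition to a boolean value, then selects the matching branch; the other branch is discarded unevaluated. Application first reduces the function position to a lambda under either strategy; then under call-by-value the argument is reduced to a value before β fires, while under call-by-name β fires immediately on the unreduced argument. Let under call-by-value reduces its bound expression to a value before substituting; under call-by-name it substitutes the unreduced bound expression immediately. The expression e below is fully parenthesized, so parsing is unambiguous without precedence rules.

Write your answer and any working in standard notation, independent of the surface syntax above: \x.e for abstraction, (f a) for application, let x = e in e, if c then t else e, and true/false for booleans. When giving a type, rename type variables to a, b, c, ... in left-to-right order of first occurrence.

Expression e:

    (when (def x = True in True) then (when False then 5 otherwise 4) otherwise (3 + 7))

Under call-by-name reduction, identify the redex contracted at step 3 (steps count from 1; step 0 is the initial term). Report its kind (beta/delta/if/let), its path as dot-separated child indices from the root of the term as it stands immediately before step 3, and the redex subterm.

Answer: if at root : (if false then 5 else 4)

Derivation:
step 0: (if (let x = true in true) then (if false then 5 else 4) else (3 + 7))
step 1: [let@0] (if true then (if false then 5 else 4) else (3 + 7))
step 2: [if@root] (if false then 5 else 4)
step 3: [if@root] 4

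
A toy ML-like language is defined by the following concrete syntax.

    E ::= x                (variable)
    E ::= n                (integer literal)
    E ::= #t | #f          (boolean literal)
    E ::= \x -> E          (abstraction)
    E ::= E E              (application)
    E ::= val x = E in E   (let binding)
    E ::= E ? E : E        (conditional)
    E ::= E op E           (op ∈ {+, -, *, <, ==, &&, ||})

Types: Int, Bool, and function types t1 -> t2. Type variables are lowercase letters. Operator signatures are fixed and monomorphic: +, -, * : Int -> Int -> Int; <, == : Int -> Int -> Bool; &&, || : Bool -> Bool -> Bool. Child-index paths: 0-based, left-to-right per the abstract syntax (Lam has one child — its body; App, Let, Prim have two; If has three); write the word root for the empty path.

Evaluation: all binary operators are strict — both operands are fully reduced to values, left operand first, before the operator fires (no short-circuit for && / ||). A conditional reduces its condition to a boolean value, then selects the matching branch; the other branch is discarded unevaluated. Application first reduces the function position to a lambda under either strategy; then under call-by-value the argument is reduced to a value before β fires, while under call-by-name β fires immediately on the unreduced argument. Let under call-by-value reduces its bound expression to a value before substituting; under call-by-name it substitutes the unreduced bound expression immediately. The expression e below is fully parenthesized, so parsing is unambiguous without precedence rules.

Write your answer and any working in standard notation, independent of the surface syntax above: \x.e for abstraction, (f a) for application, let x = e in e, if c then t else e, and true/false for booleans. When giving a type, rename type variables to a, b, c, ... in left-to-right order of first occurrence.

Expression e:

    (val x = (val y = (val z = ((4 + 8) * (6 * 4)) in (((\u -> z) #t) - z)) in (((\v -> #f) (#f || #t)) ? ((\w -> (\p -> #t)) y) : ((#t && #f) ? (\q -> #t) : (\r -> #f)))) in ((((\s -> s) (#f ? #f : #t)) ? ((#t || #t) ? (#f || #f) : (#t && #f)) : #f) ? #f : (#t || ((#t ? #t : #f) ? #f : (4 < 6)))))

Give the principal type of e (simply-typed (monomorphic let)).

Trace:
  unify Int ~ Int
  unify Int ~ Int
  unify Int ~ Int
  unify Int ~ Int
  unify Int ~ Int
  unify Int ~ Int
let z : Int
z : Int
\u._ : a -> Int
  unify a -> Int ~ Bool -> b
  unify a ~ Bool
  unify Int ~ b
_ _ : Int
  unify Int ~ Int
z : Int
  unify Int ~ Int
let y : Int
\v._ : c -> Bool
  unify Bool ~ Bool
  unify Bool ~ Bool
  unify c -> Bool ~ Bool -> d
  unify c ~ Bool
  unify Bool ~ d
_ _ : Bool
  unify Bool ~ Bool
\p._ : f -> Bool
\w._ : e -> f -> Bool
y : Int
  unify e -> f -> Bool ~ Int -> g
  unify e ~ Int
  unify f -> Bool ~ g
_ _ : f -> Bool
  unify Bool ~ Bool
  unify Bool ~ Bool
  unify Bool ~ Bool
\q._ : h -> Bool
\r._ : i -> Bool
  unify h -> Bool ~ i -> Bool
  unify h ~ i
  unify Bool ~ Bool
  unify f -> Bool ~ i -> Bool
  unify f ~ i
  unify Bool ~ Bool
let x : i -> Bool
s : j
\s._ : j -> j
  unify Bool ~ Bool
  unify Bool ~ Bool
  unify j -> j ~ Bool -> k
  unify j ~ Bool
  unify Bool ~ k
_ _ : Bool
  unify Bool ~ Bool
  unify Bool ~ Bool
  unify Bool ~ Bool
  unify Bool ~ Bool
  unify Bool ~ Bool
  unify Bool ~ Bool
  unify Bool ~ Bool
  unify Bool ~ Bool
  unify Bool ~ Bool
  unify Bool ~ Bool
  unify Bool ~ Bool
  unify Bool ~ Bool
  unify Bool ~ Bool
  unify Bool ~ Bool
  unify Bool ~ Bool
  unify Int ~ Int
  unify Int ~ Int
  unify Bool ~ Bool
  unify Bool ~ Bool
  unify Bool ~ Bool

Answer: Bool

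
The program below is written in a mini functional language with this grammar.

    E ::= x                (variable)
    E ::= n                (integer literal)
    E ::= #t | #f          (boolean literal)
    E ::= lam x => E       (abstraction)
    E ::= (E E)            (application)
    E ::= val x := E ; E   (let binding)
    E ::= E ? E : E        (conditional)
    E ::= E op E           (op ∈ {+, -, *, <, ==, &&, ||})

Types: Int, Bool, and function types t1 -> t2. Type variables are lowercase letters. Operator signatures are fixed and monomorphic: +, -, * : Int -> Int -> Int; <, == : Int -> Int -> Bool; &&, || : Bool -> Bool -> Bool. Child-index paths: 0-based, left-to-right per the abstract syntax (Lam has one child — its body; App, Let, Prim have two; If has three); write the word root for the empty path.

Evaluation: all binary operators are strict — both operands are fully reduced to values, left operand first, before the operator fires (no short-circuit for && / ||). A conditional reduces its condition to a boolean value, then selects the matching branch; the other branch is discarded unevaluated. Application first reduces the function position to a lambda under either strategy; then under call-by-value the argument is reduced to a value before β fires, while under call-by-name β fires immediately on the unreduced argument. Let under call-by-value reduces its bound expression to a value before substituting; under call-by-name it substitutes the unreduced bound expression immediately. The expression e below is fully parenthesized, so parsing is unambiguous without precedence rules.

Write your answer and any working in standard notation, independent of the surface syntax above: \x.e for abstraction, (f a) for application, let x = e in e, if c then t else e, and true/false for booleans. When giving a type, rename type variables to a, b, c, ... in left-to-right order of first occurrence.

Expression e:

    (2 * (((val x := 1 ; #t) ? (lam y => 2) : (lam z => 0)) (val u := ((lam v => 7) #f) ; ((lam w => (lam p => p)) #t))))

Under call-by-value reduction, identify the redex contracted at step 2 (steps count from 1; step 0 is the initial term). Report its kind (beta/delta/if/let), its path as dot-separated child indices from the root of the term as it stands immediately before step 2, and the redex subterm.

Answer: if at 1.0 : (if true then (\y.2) else (\z.0))

Derivation:
step 0: (2 * ((if (let x = 1 in true) then (\y.2) else (\z.0)) (let u = ((\v.7) false) in ((\w.(\p.p)) true))))
step 1: [let@1.0.0] (2 * ((if true then (\y.2) else (\z.0)) (let u = ((\v.7) false) in ((\w.(\p.p)) true))))
step 2: [if@1.0] (2 * ((\y.2) (let u = ((\v.7) false) in ((\w.(\p.p)) true))))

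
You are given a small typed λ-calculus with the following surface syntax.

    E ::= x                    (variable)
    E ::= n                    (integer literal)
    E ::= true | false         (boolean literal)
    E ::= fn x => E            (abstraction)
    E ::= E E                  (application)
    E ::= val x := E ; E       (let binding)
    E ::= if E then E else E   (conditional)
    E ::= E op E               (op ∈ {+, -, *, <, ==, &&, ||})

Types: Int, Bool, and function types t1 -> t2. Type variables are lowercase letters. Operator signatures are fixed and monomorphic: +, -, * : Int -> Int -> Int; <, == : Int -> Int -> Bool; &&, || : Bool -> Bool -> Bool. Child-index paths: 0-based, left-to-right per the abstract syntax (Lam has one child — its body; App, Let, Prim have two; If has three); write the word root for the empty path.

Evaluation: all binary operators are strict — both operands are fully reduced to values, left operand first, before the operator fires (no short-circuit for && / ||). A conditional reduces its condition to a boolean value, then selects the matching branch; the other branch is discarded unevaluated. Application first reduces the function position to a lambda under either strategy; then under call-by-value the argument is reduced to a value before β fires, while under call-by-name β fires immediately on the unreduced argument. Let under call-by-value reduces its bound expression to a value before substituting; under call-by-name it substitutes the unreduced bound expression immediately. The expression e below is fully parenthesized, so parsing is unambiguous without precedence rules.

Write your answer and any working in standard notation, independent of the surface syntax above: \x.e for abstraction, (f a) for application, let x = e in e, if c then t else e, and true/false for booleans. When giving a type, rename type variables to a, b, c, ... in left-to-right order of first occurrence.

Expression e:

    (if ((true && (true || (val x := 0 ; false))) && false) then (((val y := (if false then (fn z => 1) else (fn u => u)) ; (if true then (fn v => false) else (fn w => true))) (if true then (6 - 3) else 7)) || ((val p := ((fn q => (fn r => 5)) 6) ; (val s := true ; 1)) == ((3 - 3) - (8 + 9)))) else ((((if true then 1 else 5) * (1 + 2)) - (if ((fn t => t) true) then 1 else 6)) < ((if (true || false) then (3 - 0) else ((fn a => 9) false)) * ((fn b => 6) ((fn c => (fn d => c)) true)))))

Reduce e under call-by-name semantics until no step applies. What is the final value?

Answer: true

Working:
step 0: (if ((true && (true || (let x = 0 in false))) && false) then (((let y = (if false then (\z.1) else (\u.u)) in (if true then (\v.false) else (\w.true))) (if true then (6 - 3) else 7)) || ((let p = ((\q.(\r.5)) 6) in (let s = true in 1)) == ((3 - 3) - (8 + 9)))) else ((((if true then 1 else 5) * (1 + 2)) - (if ((\t.t) true) then 1 else 6)) < ((if (true || false) then (3 - 0) else ((\a.9) false)) * ((\b.6) ((\c.(\d.c)) true)))))
step 1: [let@0.0.1.1] (if ((true && (true || false)) && false) then (((let y = (if false then (\z.1) else (\u.u)) in (if true then (\v.false) else (\w.true))) (if true then (6 - 3) else 7)) || ((let p = ((\q.(\r.5)) 6) in (let s = true in 1)) == ((3 - 3) - (8 + 9)))) else ((((if true then 1 else 5) * (1 + 2)) - (if ((\t.t) true) then 1 else 6)) < ((if (true || false) then (3 - 0) else ((\a.9) false)) * ((\b.6) ((\c.(\d.c)) true)))))
step 2: [delta@0.0.1] (if ((true && true) && false) then (((let y = (if false then (\z.1) else (\u.u)) in (if true then (\v.false) else (\w.true))) (if true then (6 - 3) else 7)) || ((let p = ((\q.(\r.5)) 6) in (let s = true in 1)) == ((3 - 3) - (8 + 9)))) else ((((if true then 1 else 5) * (1 + 2)) - (if ((\t.t) true) then 1 else 6)) < ((if (true || false) then (3 - 0) else ((\a.9) false)) * ((\b.6) ((\c.(\d.c)) true)))))
step 3: [delta@0.0] (if (true && false) then (((let y = (if false then (\z.1) else (\u.u)) in (if true then (\v.false) else (\w.true))) (if true then (6 - 3) else 7)) || ((let p = ((\q.(\r.5)) 6) in (let s = true in 1)) == ((3 - 3) - (8 + 9)))) else ((((if true then 1 else 5) * (1 + 2)) - (if ((\t.t) true) then 1 else 6)) < ((if (true || false) then (3 - 0) else ((\a.9) false)) * ((\b.6) ((\c.(\d.c)) true)))))
step 4: [delta@0] (if false then (((let y = (if false then (\z.1) else (\u.u)) in (if true then (\v.false) else (\w.true))) (if true then (6 - 3) else 7)) || ((let p = ((\q.(\r.5)) 6) in (let s = true in 1)) == ((3 - 3) - (8 + 9)))) else ((((if true then 1 else 5) * (1 + 2)) - (if ((\t.t) true) then 1 else 6)) < ((if (true || false) then (3 - 0) else ((\a.9) false)) * ((\b.6) ((\c.(\d.c)) true)))))
step 5: [if@root] ((((if true then 1 else 5) * (1 + 2)) - (if ((\t.t) true) then 1 else 6)) < ((if (true || false) then (3 - 0) else ((\a.9) false)) * ((\b.6) ((\c.(\d.c)) true))))
step 6: [if@0.0.0] (((1 * (1 + 2)) - (if ((\t.t) true) then 1 else 6)) < ((if (true || false) then (3 - 0) else ((\a.9) false)) * ((\b.6) ((\c.(\d.c)) true))))
step 7: [delta@0.0.1] (((1 * 3) - (if ((\t.t) true) then 1 else 6)) < ((if (true || false) then (3 - 0) else ((\a.9) false)) * ((\b.6) ((\c.(\d.c)) true))))
step 8: [delta@0.0] ((3 - (if ((\t.t) true) then 1 else 6)) < ((if (true || false) then (3 - 0) else ((\a.9) false)) * ((\b.6) ((\c.(\d.c)) true))))
step 9: [beta@0.1.0] ((3 - (if true then 1 else 6)) < ((if (true || false) then (3 - 0) else ((\a.9) false)) * ((\b.6) ((\c.(\d.c)) true))))
step 10: [if@0.1] ((3 - 1) < ((if (true || false) then (3 - 0) else ((\a.9) false)) * ((\b.6) ((\c.(\d.c)) true))))
step 11: [delta@0] (2 < ((if (true || false) then (3 - 0) else ((\a.9) false)) * ((\b.6) ((\c.(\d.c)) true))))
step 12: [delta@1.0.0] (2 < ((if true then (3 - 0) else ((\a.9) false)) * ((\b.6) ((\c.(\d.c)) true))))
step 13: [if@1.0] (2 < ((3 - 0) * ((\b.6) ((\c.(\d.c)) true))))
step 14: [delta@1.0] (2 < (3 * ((\b.6) ((\c.(\d.c)) true))))
step 15: [beta@1.1] (2 < (3 * 6))
step 16: [delta@1] (2 < 18)
step 17: [delta@root] true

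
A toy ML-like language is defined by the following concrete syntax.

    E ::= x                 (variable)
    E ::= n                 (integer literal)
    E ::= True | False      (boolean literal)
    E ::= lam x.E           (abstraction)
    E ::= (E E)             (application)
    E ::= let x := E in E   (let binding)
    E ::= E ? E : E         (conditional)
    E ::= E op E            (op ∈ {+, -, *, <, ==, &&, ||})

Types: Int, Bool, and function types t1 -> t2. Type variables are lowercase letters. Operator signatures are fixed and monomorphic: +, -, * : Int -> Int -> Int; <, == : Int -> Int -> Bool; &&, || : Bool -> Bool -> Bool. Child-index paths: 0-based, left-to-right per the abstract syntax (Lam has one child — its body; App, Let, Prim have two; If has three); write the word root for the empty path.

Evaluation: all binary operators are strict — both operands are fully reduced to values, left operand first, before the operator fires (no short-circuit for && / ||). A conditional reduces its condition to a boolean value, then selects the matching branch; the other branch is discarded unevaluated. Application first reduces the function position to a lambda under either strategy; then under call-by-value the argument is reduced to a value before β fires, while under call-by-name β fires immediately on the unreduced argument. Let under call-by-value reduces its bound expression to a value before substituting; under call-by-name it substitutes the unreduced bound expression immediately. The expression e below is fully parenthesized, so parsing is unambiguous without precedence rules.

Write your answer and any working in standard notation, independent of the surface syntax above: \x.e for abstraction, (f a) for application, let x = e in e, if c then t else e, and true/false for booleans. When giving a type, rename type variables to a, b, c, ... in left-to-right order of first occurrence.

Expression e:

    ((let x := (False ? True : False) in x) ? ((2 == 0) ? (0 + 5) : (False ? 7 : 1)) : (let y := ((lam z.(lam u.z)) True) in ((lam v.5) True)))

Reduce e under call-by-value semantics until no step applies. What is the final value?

Derivation:
step 0: (if (let x = (if false then true else false) in x) then (if (2 == 0) then (0 + 5) else (if false then 7 else 1)) else (let y = ((\z.(\u.z)) true) in ((\v.5) true)))
step 1: [if@0.0] (if (let x = false in x) then (if (2 == 0) then (0 + 5) else (if false then 7 else 1)) else (let y = ((\z.(\u.z)) true) in ((\v.5) true)))
step 2: [let@0] (if false then (if (2 == 0) then (0 + 5) else (if false then 7 else 1)) else (let y = ((\z.(\u.z)) true) in ((\v.5) true)))
step 3: [if@root] (let y = ((\z.(\u.z)) true) in ((\v.5) true))
step 4: [beta@0] (let y = (\u.true) in ((\v.5) true))
step 5: [let@root] ((\v.5) true)
step 6: [beta@root] 5

Answer: 5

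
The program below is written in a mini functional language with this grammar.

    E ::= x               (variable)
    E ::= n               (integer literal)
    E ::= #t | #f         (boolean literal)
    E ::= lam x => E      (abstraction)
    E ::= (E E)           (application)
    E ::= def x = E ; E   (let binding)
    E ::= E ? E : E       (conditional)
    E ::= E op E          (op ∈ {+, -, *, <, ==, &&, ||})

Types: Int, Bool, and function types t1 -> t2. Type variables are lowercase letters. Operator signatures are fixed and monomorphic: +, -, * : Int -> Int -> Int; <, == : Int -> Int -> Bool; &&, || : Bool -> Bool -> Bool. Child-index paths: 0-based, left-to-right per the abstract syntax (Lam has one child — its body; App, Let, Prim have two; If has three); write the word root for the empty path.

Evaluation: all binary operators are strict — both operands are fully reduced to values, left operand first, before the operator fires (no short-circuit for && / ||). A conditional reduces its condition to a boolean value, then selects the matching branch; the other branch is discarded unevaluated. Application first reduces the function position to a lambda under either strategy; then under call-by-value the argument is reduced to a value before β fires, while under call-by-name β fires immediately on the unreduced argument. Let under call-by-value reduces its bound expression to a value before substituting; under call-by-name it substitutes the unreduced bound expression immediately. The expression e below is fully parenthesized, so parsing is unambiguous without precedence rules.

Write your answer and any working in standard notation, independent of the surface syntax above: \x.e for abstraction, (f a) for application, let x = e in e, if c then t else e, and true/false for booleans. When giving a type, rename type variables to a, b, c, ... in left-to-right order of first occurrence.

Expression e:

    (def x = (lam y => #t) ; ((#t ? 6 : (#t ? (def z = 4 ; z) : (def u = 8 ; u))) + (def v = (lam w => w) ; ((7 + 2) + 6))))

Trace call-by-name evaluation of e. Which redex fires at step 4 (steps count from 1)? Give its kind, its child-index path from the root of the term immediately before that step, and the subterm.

Answer: delta at 1.0 : (7 + 2)

Trace:
step 0: (let x = (\y.true) in ((if true then 6 else (if true then (let z = 4 in z) else (let u = 8 in u))) + (let v = (\w.w) in ((7 + 2) + 6))))
step 1: [let@root] ((if true then 6 else (if true then (let z = 4 in z) else (let u = 8 in u))) + (let v = (\w.w) in ((7 + 2) + 6)))
step 2: [if@0] (6 + (let v = (\w.w) in ((7 + 2) + 6)))
step 3: [let@1] (6 + ((7 + 2) + 6))
step 4: [delta@1.0] (6 + (9 + 6))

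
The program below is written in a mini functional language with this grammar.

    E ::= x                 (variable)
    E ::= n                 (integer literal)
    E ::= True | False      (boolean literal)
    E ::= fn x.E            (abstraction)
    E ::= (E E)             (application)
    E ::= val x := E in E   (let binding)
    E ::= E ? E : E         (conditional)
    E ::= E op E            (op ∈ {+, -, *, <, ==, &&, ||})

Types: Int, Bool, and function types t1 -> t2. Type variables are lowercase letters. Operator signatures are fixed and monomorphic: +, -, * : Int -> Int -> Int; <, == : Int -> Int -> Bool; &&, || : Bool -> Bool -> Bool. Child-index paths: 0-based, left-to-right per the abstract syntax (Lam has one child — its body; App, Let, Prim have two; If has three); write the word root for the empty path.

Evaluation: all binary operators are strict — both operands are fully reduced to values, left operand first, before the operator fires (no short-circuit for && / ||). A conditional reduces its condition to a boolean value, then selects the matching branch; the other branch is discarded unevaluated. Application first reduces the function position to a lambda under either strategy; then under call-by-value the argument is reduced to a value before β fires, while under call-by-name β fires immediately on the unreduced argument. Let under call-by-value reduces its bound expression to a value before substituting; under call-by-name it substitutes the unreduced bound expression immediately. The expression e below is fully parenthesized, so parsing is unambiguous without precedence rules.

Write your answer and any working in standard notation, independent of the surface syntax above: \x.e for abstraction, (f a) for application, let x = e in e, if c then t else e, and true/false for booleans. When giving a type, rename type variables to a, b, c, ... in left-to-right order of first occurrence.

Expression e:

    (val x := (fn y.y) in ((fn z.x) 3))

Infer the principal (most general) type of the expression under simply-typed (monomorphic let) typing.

Answer: a -> a

Working:
y : a
\y._ : a -> a
let x : a -> a
x : a -> a
\z._ : b -> a -> a
  unify b -> a -> a ~ Int -> c
  unify b ~ Int
  unify a -> a ~ c
_ _ : a -> a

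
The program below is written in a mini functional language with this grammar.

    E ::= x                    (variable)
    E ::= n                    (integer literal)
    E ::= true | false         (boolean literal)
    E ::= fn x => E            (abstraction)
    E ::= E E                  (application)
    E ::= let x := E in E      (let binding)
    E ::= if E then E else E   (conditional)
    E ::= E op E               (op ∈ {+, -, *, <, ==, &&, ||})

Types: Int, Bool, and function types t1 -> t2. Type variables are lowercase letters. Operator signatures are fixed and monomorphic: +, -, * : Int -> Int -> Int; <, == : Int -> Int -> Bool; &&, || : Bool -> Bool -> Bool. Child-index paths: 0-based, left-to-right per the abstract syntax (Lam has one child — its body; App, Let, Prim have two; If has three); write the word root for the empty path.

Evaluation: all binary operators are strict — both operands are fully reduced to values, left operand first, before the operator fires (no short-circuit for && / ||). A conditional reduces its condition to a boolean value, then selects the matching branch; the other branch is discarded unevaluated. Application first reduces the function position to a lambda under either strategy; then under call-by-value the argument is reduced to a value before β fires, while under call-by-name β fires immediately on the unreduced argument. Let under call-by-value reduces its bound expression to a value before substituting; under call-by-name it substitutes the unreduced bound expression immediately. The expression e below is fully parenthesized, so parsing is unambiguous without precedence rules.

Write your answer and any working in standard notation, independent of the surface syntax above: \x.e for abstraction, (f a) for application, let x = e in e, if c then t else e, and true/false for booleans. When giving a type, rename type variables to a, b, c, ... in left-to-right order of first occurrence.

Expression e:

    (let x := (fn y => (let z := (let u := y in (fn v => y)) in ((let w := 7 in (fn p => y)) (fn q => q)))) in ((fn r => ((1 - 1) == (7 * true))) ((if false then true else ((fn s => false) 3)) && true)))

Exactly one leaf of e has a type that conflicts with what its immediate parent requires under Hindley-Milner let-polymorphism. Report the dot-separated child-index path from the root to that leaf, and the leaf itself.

Answer: 1.0.0.1.1 : true

Derivation:
y : a
let u : a
y : a
\v._ : b -> a
let z : forall. b -> a
let w : Int
y : a
\p._ : c -> a
q : d
\q._ : d -> d
  unify c -> a ~ (d -> d) -> e
  unify c ~ d -> d
  unify a ~ e
_ _ : e
\y._ : e -> e
let x : forall. e -> e
  unify Int ~ Int
  unify Int ~ Int
  unify Int ~ Int
  unify Int ~ Int
  unify Bool ~ Int
  FAIL: mismatch Bool ~ Int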